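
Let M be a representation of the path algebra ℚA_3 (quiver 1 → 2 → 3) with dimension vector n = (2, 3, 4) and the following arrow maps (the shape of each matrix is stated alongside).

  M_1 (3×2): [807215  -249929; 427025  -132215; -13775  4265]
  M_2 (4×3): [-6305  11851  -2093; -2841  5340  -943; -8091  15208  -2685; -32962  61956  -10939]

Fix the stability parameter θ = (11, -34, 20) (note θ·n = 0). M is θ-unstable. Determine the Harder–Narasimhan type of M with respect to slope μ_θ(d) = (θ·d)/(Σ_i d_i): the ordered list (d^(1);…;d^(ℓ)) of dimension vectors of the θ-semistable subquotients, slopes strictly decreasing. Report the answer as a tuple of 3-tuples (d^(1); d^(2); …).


Interval decomposition of M: I[1,1], I[1,3], I[2,3]^2, I[3,3].
HN type (ℓ=4): μ^(1)=20; μ^(2)=11; μ^(3)=-23/2; μ^(4)=-34

((0, 0, 4); (1, 0, 0); (1, 1, 0); (0, 2, 0))


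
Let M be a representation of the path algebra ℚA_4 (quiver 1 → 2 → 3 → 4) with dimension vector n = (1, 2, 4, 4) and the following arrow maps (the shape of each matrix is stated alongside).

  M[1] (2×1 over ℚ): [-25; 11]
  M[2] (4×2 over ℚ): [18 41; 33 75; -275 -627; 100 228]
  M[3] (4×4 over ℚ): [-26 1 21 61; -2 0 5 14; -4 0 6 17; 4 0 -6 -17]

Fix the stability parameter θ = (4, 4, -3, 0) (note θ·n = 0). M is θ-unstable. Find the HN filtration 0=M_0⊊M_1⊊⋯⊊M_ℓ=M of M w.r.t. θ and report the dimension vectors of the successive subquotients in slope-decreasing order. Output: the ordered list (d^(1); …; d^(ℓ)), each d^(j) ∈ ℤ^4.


Via rank(M_{q-1}∘⋯∘M_p): M ≅ I[1,3], I[2,4], I[3,4]^2, I[4,4].
μ_θ-semistable layers: μ^(1)=5/3; μ^(2)=1/3; μ^(3)=0; μ^(4)=-3

((1, 1, 1, 0); (0, 1, 1, 1); (0, 0, 0, 3); (0, 0, 2, 0))


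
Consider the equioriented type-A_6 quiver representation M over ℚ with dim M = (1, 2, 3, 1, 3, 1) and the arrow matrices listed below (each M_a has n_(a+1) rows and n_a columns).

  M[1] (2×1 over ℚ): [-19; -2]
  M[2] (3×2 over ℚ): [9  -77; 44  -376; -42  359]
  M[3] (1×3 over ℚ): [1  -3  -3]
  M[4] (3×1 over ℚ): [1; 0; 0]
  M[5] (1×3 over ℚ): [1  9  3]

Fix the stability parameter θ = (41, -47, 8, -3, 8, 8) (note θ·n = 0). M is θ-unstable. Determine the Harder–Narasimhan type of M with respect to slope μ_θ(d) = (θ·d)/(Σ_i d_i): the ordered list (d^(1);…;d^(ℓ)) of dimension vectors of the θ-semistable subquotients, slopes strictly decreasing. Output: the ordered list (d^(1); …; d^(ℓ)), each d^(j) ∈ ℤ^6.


Barcode: M ≅ I[1,6], I[2,3], I[3,3], I[5,5]^2. HN layers by μ_θ (4 steps, strictly decreasing):
  μ^(1)=8; μ^(2)=5/2; μ^(3)=-3; μ^(4)=-47

((0, 0, 2, 0, 3, 1); (0, 0, 1, 1, 0, 0); (1, 1, 0, 0, 0, 0); (0, 1, 0, 0, 0, 0))


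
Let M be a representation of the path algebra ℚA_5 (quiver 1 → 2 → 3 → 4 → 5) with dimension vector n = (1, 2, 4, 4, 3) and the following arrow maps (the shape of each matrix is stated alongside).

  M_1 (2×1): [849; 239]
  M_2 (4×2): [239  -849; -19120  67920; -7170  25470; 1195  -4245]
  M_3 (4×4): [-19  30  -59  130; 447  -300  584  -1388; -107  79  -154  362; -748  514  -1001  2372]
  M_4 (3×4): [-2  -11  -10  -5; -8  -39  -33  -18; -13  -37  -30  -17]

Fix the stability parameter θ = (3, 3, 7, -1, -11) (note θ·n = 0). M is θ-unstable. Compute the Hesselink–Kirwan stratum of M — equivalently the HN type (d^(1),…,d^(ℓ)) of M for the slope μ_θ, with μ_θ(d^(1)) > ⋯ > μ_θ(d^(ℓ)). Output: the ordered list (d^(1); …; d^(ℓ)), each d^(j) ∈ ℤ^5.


Via rank(M_{q-1}∘⋯∘M_p): M ≅ I[1,2], I[2,5], I[3,4], I[3,5]^2.
μ_θ-semistable layers: μ^(1)=3; μ^(2)=-1/2; μ^(3)=-5/3

((1, 1, 1, 1, 0); (0, 1, 1, 1, 1); (0, 0, 2, 2, 2))


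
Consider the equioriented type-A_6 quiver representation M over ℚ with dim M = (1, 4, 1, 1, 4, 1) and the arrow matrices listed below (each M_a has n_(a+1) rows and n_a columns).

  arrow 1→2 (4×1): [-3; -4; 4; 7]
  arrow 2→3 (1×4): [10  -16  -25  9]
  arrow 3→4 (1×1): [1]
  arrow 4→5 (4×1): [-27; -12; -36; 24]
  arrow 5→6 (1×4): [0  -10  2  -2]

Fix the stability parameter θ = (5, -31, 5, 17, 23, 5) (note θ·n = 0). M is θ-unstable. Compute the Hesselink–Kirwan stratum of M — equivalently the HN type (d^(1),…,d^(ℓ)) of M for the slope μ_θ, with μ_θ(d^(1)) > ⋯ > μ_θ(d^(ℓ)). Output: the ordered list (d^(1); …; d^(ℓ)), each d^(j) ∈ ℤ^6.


Interval decomposition of M: I[1,5], I[2,2]^3, I[5,5]^2, I[5,6].
HN type (ℓ=6): μ^(1)=23; μ^(2)=17; μ^(3)=14; μ^(4)=5; μ^(5)=-13; μ^(6)=-31

((0, 0, 0, 0, 3, 0); (0, 0, 0, 1, 0, 0); (0, 0, 0, 0, 1, 1); (0, 0, 1, 0, 0, 0); (1, 1, 0, 0, 0, 0); (0, 3, 0, 0, 0, 0))


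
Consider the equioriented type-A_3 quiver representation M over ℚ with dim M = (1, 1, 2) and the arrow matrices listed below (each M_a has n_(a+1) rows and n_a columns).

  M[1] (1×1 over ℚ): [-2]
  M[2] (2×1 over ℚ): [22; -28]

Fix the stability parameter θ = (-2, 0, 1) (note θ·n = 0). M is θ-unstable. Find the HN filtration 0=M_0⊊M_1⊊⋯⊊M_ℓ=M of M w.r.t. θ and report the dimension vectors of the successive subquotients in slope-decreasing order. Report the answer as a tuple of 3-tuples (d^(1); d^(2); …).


Via rank(M_{q-1}∘⋯∘M_p): M ≅ I[1,3], I[3,3].
μ_θ-semistable layers: μ^(1)=1; μ^(2)=0; μ^(3)=-2

((0, 0, 2); (0, 1, 0); (1, 0, 0))


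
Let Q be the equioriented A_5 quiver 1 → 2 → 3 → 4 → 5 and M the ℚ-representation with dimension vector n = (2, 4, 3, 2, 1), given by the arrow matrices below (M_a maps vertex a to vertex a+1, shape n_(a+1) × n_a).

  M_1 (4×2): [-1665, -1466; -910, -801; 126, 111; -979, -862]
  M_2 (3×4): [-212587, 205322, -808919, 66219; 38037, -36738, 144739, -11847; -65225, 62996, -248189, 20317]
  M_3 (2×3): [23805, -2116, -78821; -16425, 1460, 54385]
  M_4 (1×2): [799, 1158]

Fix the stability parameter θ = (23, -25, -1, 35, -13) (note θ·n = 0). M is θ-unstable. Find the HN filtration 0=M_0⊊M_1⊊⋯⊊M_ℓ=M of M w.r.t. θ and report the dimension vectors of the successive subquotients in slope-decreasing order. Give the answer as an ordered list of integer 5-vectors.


Via rank(M_{q-1}∘⋯∘M_p): M ≅ I[1,3]^2, I[2,2], I[2,5], I[4,4].
μ_θ-semistable layers: μ^(1)=35; μ^(2)=11; μ^(3)=-1; μ^(4)=-25

((0, 0, 0, 1, 0); (0, 0, 0, 1, 1); (2, 2, 3, 0, 0); (0, 2, 0, 0, 0))


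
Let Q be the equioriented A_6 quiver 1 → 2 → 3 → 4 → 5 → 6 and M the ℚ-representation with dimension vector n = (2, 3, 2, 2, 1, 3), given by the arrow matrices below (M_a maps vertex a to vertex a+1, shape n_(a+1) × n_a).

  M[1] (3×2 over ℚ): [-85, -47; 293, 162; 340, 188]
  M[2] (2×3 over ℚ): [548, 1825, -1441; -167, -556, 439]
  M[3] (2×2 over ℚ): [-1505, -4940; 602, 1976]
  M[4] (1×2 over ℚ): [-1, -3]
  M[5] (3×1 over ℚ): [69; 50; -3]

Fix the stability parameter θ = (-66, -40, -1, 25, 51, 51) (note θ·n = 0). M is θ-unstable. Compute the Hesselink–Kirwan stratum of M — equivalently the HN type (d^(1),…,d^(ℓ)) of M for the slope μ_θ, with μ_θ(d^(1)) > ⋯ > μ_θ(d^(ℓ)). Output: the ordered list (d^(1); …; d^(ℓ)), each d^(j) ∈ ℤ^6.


Barcode: M ≅ I[1,3], I[1,6], I[2,2], I[4,4], I[6,6]^2. HN layers by μ_θ (5 steps, strictly decreasing):
  μ^(1)=51; μ^(2)=25; μ^(3)=-1; μ^(4)=-40; μ^(5)=-66

((0, 0, 0, 0, 1, 3); (0, 0, 0, 2, 0, 0); (0, 0, 2, 0, 0, 0); (0, 3, 0, 0, 0, 0); (2, 0, 0, 0, 0, 0))


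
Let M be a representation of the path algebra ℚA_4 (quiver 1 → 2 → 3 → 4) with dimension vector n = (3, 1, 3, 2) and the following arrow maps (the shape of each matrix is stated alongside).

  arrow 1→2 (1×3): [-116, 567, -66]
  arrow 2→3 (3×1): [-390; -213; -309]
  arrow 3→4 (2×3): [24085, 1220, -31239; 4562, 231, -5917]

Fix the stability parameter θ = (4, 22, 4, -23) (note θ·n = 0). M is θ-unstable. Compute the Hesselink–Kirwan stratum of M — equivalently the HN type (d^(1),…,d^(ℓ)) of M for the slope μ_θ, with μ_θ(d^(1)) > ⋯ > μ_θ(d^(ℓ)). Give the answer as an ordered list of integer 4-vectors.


Via rank(M_{q-1}∘⋯∘M_p): M ≅ I[1,1]^2, I[1,4], I[3,3], I[3,4].
μ_θ-semistable layers: μ^(1)=4; μ^(2)=7/4; μ^(3)=-19/2

((2, 0, 1, 0); (1, 1, 1, 1); (0, 0, 1, 1))


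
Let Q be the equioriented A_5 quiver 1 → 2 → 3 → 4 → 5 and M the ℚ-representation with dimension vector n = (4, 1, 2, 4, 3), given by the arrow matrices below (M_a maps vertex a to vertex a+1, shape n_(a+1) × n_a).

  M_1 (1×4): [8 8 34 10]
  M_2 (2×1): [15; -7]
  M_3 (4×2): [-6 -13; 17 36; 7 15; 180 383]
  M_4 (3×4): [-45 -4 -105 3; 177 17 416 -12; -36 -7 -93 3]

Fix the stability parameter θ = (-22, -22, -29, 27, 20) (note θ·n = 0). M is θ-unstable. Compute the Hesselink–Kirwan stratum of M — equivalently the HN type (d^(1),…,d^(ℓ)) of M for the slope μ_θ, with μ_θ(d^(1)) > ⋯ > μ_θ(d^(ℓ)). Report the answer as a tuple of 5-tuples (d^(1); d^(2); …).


Barcode: M ≅ I[1,1]^3, I[1,4], I[3,5], I[4,4], I[4,5], I[5,5]. HN layers by μ_θ (6 steps, strictly decreasing):
  μ^(1)=27; μ^(2)=47/2; μ^(3)=20; μ^(4)=-22; μ^(5)=-73/3; μ^(6)=-29

((0, 0, 0, 2, 0); (0, 0, 0, 2, 2); (0, 0, 0, 0, 1); (3, 0, 0, 0, 0); (1, 1, 1, 0, 0); (0, 0, 1, 0, 0))


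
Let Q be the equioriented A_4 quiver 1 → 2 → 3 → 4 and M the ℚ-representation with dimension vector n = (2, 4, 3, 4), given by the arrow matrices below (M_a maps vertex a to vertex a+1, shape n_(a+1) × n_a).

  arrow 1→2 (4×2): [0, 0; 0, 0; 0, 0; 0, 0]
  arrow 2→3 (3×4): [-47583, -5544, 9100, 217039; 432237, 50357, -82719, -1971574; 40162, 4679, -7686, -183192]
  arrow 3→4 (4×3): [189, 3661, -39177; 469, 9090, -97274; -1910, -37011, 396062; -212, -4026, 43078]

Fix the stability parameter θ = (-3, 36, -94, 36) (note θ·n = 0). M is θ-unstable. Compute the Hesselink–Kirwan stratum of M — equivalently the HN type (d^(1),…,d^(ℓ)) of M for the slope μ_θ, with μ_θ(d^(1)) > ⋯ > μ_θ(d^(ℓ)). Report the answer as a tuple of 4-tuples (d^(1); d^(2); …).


Barcode: M ≅ I[1,1]^2, I[2,2], I[2,4]^3, I[4,4]. HN layers by μ_θ (3 steps, strictly decreasing):
  μ^(1)=36; μ^(2)=-3; μ^(3)=-29

((0, 1, 0, 4); (2, 0, 0, 0); (0, 3, 3, 0))


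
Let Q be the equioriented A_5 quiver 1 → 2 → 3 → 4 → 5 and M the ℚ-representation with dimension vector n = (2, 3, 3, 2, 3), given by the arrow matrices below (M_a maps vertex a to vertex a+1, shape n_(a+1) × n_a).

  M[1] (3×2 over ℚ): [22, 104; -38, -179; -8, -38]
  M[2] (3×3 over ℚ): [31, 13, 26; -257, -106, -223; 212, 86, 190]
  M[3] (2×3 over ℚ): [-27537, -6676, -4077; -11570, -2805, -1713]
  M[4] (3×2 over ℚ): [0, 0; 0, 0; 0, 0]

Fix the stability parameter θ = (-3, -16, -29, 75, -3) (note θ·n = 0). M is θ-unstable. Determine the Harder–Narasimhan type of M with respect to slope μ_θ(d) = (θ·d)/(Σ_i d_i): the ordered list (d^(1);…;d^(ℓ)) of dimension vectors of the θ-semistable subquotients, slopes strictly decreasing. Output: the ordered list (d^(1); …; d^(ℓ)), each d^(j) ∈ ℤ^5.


Interval decomposition of M: I[1,4]^2, I[2,2], I[3,3], I[5,5]^3.
HN type (ℓ=4): μ^(1)=75; μ^(2)=-3; μ^(3)=-16; μ^(4)=-29

((0, 0, 0, 2, 0); (0, 0, 0, 0, 3); (2, 3, 2, 0, 0); (0, 0, 1, 0, 0))


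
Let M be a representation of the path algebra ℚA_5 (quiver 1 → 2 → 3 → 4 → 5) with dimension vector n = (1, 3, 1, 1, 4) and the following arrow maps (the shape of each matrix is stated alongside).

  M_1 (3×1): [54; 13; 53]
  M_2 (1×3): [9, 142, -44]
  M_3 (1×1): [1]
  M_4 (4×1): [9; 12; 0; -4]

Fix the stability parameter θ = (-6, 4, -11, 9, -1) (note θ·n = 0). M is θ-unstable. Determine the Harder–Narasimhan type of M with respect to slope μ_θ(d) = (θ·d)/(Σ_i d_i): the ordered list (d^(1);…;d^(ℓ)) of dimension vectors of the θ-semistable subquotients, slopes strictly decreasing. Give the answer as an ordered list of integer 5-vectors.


Interval decomposition of M: I[1,2], I[2,2], I[2,5], I[5,5]^3.
HN type (ℓ=4): μ^(1)=4; μ^(2)=-1; μ^(3)=-7/2; μ^(4)=-6

((0, 2, 0, 1, 1); (0, 0, 0, 0, 3); (0, 1, 1, 0, 0); (1, 0, 0, 0, 0))


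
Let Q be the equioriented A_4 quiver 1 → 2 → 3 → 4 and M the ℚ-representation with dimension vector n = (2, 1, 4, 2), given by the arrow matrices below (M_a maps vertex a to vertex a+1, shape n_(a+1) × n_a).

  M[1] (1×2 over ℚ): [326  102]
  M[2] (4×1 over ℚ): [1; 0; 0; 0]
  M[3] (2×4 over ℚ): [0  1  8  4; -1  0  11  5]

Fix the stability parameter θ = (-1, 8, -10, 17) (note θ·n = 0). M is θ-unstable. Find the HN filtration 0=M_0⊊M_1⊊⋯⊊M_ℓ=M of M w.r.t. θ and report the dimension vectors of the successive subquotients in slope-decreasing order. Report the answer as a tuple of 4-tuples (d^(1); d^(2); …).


Barcode: M ≅ I[1,1], I[1,4], I[3,3]^2, I[3,4]. HN layers by μ_θ (3 steps, strictly decreasing):
  μ^(1)=17; μ^(2)=-1; μ^(3)=-10

((0, 0, 0, 2); (2, 1, 1, 0); (0, 0, 3, 0))


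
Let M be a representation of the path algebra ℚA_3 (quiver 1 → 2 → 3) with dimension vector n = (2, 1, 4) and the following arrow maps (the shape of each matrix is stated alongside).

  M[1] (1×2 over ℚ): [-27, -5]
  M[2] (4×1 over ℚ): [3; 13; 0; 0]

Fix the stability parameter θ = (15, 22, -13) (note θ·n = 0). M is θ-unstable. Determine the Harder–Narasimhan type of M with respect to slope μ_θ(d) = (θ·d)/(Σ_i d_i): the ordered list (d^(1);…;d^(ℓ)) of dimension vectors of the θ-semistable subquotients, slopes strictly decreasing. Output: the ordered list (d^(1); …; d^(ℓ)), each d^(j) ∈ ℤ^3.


Interval decomposition of M: I[1,1], I[1,3], I[3,3]^3.
HN type (ℓ=3): μ^(1)=15; μ^(2)=8; μ^(3)=-13

((1, 0, 0); (1, 1, 1); (0, 0, 3))


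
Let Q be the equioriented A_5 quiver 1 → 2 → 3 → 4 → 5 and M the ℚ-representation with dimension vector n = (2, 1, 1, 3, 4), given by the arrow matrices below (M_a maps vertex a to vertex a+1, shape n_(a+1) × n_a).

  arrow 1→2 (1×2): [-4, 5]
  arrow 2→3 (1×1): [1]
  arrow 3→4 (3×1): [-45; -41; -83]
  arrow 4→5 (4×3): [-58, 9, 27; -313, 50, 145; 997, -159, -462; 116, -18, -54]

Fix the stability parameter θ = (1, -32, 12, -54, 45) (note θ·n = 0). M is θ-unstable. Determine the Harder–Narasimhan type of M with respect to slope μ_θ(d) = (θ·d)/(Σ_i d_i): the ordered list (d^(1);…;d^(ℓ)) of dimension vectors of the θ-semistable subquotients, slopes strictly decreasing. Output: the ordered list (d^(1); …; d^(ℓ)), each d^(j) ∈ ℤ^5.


Interval decomposition of M: I[1,1], I[1,4], I[4,5]^2, I[5,5]^2.
HN type (ℓ=4): μ^(1)=45; μ^(2)=1; μ^(3)=-73/4; μ^(4)=-54

((0, 0, 0, 0, 4); (1, 0, 0, 0, 0); (1, 1, 1, 1, 0); (0, 0, 0, 2, 0))


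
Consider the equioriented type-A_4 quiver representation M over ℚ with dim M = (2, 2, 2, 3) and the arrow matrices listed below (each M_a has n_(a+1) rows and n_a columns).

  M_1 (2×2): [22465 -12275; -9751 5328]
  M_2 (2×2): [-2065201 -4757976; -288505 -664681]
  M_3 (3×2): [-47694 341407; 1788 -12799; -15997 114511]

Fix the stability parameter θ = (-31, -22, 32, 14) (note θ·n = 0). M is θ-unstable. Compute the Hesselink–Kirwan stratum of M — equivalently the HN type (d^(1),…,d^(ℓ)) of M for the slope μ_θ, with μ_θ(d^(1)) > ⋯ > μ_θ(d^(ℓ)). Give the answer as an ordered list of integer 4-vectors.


Via rank(M_{q-1}∘⋯∘M_p): M ≅ I[1,4]^2, I[4,4].
μ_θ-semistable layers: μ^(1)=23; μ^(2)=14; μ^(3)=-22; μ^(4)=-31

((0, 0, 2, 2); (0, 0, 0, 1); (0, 2, 0, 0); (2, 0, 0, 0))


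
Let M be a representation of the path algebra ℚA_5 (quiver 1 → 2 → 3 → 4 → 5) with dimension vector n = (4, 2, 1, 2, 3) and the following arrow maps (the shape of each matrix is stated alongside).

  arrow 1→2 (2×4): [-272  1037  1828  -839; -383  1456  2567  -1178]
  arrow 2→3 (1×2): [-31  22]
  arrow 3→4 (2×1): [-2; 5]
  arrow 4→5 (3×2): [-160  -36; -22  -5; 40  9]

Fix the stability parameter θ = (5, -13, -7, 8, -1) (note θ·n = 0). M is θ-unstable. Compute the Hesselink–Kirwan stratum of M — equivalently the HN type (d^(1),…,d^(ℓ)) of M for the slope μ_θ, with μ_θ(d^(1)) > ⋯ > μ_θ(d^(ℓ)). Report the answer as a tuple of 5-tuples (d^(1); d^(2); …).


Via rank(M_{q-1}∘⋯∘M_p): M ≅ I[1,1]^2, I[1,2], I[1,5], I[4,5], I[5,5].
μ_θ-semistable layers: μ^(1)=5; μ^(2)=7/2; μ^(3)=-1; μ^(4)=-4; μ^(5)=-5

((2, 0, 0, 0, 0); (0, 0, 0, 2, 2); (0, 0, 0, 0, 1); (1, 1, 0, 0, 0); (1, 1, 1, 0, 0))


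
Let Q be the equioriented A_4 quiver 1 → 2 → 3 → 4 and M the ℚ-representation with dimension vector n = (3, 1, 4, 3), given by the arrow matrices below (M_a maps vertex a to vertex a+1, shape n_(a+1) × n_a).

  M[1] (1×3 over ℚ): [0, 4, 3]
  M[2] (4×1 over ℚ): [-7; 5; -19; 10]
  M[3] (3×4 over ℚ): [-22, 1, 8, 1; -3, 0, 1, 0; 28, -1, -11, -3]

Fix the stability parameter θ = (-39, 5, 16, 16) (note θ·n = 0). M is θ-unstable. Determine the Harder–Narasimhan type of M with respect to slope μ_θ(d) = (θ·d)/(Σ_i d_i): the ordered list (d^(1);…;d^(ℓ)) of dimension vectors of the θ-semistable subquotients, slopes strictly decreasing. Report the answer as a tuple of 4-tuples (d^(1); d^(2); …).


Via rank(M_{q-1}∘⋯∘M_p): M ≅ I[1,1]^2, I[1,4], I[3,3], I[3,4]^2.
μ_θ-semistable layers: μ^(1)=16; μ^(2)=5; μ^(3)=-39

((0, 0, 4, 3); (0, 1, 0, 0); (3, 0, 0, 0))


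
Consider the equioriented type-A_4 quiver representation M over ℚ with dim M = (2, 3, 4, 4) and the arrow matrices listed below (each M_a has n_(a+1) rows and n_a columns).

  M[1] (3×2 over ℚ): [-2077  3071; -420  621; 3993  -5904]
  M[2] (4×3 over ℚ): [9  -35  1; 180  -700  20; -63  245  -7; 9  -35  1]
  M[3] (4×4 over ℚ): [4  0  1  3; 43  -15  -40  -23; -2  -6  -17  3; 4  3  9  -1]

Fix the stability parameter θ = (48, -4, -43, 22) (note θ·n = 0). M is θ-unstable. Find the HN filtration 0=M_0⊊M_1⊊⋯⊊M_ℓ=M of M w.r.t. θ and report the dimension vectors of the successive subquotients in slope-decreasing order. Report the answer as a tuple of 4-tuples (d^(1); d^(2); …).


Barcode: M ≅ I[1,2]^2, I[2,3], I[3,4]^3, I[4,4]. HN layers by μ_θ (3 steps, strictly decreasing):
  μ^(1)=22; μ^(2)=-47/2; μ^(3)=-43

((2, 2, 0, 4); (0, 1, 1, 0); (0, 0, 3, 0))


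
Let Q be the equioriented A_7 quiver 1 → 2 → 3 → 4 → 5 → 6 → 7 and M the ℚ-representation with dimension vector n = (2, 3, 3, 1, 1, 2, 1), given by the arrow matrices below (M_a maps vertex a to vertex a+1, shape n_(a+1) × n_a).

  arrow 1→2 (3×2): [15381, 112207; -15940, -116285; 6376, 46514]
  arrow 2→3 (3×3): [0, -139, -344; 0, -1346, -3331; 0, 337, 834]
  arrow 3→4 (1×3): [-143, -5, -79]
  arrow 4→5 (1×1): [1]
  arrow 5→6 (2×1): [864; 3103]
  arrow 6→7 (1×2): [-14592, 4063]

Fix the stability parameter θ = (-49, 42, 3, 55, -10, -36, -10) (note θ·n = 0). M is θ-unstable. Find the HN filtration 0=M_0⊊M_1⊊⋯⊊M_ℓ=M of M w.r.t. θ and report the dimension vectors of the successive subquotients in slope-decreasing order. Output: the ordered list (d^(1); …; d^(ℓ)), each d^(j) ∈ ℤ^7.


Via rank(M_{q-1}∘⋯∘M_p): M ≅ I[1,2], I[1,7], I[2,3], I[3,3], I[6,6].
μ_θ-semistable layers: μ^(1)=42; μ^(2)=45/2; μ^(3)=22/3; μ^(4)=3; μ^(5)=-36; μ^(6)=-49

((0, 1, 0, 0, 0, 0, 0); (0, 1, 1, 0, 0, 0, 0); (0, 1, 1, 1, 1, 1, 1); (0, 0, 1, 0, 0, 0, 0); (0, 0, 0, 0, 0, 1, 0); (2, 0, 0, 0, 0, 0, 0))


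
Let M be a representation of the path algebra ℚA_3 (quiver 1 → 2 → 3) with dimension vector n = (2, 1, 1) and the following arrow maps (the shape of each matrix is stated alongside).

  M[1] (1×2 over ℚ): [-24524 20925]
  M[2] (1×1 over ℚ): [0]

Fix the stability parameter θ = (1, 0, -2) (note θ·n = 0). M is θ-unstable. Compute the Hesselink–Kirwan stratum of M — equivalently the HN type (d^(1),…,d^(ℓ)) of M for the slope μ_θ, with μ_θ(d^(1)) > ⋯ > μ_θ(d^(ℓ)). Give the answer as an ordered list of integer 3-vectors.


Barcode: M ≅ I[1,1], I[1,2], I[3,3]. HN layers by μ_θ (3 steps, strictly decreasing):
  μ^(1)=1; μ^(2)=1/2; μ^(3)=-2

((1, 0, 0); (1, 1, 0); (0, 0, 1))


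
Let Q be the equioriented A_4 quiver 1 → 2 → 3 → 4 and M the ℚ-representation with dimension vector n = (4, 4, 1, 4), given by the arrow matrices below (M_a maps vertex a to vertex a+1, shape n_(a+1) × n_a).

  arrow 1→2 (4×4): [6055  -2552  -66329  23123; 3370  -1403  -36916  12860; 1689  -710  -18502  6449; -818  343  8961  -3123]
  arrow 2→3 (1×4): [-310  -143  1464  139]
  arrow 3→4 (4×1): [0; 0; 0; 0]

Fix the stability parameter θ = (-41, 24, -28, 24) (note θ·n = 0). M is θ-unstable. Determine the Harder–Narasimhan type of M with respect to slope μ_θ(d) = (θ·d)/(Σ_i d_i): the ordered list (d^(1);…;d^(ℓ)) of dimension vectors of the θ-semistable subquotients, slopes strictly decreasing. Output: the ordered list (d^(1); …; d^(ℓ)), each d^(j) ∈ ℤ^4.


Barcode: M ≅ I[1,2]^3, I[1,3], I[4,4]^4. HN layers by μ_θ (3 steps, strictly decreasing):
  μ^(1)=24; μ^(2)=-2; μ^(3)=-41

((0, 3, 0, 4); (0, 1, 1, 0); (4, 0, 0, 0))


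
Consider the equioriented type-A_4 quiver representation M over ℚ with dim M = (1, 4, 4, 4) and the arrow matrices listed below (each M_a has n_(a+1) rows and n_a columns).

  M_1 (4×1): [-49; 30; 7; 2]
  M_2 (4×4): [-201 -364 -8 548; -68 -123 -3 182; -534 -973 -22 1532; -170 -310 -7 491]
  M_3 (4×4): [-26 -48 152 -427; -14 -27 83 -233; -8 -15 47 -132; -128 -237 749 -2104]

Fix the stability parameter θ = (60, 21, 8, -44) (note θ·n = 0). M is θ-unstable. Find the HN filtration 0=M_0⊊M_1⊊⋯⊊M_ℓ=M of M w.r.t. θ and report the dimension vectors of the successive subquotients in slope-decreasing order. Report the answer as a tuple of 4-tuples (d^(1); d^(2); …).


Interval decomposition of M: I[1,4], I[2,3]^2, I[2,4], I[4,4]^2.
HN type (ℓ=4): μ^(1)=29/2; μ^(2)=45/4; μ^(3)=-5; μ^(4)=-44

((0, 2, 2, 0); (1, 1, 1, 1); (0, 1, 1, 1); (0, 0, 0, 2))


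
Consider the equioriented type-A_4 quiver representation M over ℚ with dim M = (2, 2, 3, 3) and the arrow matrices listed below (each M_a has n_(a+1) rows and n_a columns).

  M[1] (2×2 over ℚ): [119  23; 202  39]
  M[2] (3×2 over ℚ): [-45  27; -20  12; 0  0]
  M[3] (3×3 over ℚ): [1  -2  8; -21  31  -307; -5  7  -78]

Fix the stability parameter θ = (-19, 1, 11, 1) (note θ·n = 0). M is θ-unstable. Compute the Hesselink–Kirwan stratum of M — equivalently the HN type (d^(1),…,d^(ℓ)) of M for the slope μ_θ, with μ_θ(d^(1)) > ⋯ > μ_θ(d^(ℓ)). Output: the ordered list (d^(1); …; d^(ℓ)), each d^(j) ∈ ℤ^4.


Interval decomposition of M: I[1,2], I[1,4], I[3,4]^2.
HN type (ℓ=3): μ^(1)=6; μ^(2)=1; μ^(3)=-19

((0, 0, 3, 3); (0, 2, 0, 0); (2, 0, 0, 0))


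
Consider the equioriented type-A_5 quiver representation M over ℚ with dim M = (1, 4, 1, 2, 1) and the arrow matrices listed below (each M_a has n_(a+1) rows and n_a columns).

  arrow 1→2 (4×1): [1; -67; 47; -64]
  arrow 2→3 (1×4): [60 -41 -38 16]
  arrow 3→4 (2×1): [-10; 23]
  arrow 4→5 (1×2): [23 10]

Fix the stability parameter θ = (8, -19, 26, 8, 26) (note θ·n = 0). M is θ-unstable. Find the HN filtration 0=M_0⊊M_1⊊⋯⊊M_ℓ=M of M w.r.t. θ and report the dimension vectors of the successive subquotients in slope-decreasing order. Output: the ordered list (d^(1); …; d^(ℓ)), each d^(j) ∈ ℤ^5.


Barcode: M ≅ I[1,4], I[2,2]^3, I[4,5]. HN layers by μ_θ (5 steps, strictly decreasing):
  μ^(1)=26; μ^(2)=17; μ^(3)=8; μ^(4)=-11/2; μ^(5)=-19

((0, 0, 0, 0, 1); (0, 0, 1, 1, 0); (0, 0, 0, 1, 0); (1, 1, 0, 0, 0); (0, 3, 0, 0, 0))


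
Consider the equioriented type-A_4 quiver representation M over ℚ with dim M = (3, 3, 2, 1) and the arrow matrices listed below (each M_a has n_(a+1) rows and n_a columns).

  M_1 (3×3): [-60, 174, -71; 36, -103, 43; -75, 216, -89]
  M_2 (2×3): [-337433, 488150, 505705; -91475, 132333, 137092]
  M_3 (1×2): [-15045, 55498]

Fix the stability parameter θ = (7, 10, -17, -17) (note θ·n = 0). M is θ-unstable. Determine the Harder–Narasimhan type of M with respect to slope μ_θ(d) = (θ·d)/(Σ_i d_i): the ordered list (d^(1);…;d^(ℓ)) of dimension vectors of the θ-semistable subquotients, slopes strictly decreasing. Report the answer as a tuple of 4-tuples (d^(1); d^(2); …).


Interval decomposition of M: I[1,2], I[1,3], I[1,4].
HN type (ℓ=4): μ^(1)=10; μ^(2)=7; μ^(3)=0; μ^(4)=-17/4

((0, 1, 0, 0); (1, 0, 0, 0); (1, 1, 1, 0); (1, 1, 1, 1))


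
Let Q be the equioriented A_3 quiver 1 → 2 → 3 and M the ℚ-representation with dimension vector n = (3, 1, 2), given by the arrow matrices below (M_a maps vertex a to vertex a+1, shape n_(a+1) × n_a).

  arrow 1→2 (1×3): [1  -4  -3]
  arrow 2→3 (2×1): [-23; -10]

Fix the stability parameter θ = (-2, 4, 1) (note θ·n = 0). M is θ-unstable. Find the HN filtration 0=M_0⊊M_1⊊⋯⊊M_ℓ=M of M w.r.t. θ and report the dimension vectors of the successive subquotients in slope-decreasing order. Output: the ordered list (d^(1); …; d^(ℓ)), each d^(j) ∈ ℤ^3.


Interval decomposition of M: I[1,1]^2, I[1,3], I[3,3].
HN type (ℓ=3): μ^(1)=5/2; μ^(2)=1; μ^(3)=-2

((0, 1, 1); (0, 0, 1); (3, 0, 0))


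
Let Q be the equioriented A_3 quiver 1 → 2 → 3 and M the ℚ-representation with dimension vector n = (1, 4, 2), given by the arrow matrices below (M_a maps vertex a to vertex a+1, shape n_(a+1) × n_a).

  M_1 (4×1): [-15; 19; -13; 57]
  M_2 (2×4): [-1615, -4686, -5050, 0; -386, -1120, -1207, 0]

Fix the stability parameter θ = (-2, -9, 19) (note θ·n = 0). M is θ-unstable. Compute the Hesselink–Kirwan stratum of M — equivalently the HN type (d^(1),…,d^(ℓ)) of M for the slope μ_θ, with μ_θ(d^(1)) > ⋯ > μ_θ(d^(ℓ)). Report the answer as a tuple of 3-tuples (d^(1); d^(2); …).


Interval decomposition of M: I[1,3], I[2,2]^2, I[2,3].
HN type (ℓ=3): μ^(1)=19; μ^(2)=-11/2; μ^(3)=-9

((0, 0, 2); (1, 1, 0); (0, 3, 0))


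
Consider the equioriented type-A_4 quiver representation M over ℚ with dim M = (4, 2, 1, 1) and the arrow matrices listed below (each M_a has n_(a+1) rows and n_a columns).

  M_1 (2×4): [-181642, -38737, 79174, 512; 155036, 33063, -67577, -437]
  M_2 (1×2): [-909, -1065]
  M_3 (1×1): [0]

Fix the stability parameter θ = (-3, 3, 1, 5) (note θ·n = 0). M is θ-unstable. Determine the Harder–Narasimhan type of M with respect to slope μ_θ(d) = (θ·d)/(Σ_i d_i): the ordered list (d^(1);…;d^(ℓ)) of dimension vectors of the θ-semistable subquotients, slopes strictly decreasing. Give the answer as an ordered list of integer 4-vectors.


Via rank(M_{q-1}∘⋯∘M_p): M ≅ I[1,1]^2, I[1,2], I[1,3], I[4,4].
μ_θ-semistable layers: μ^(1)=5; μ^(2)=3; μ^(3)=2; μ^(4)=-3

((0, 0, 0, 1); (0, 1, 0, 0); (0, 1, 1, 0); (4, 0, 0, 0))


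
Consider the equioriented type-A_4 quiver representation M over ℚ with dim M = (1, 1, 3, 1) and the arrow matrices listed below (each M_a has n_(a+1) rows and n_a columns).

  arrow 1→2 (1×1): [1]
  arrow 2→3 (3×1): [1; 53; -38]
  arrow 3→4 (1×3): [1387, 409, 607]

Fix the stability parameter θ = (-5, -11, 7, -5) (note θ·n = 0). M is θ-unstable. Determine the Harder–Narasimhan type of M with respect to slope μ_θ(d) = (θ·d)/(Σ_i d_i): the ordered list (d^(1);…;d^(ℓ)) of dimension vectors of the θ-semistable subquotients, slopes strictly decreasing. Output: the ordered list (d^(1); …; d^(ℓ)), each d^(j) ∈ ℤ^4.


Via rank(M_{q-1}∘⋯∘M_p): M ≅ I[1,4], I[3,3]^2.
μ_θ-semistable layers: μ^(1)=7; μ^(2)=1; μ^(3)=-8

((0, 0, 2, 0); (0, 0, 1, 1); (1, 1, 0, 0))


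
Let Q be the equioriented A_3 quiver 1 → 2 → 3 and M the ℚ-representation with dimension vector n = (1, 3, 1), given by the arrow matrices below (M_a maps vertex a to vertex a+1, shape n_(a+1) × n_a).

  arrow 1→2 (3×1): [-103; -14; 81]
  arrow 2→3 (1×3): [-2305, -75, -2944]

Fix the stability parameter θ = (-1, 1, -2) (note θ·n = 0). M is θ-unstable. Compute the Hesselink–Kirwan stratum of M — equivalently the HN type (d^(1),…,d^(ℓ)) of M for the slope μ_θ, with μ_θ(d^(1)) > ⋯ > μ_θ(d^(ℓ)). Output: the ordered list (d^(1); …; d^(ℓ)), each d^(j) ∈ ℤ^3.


Barcode: M ≅ I[1,3], I[2,2]^2. HN layers by μ_θ (3 steps, strictly decreasing):
  μ^(1)=1; μ^(2)=-1/2; μ^(3)=-1

((0, 2, 0); (0, 1, 1); (1, 0, 0))


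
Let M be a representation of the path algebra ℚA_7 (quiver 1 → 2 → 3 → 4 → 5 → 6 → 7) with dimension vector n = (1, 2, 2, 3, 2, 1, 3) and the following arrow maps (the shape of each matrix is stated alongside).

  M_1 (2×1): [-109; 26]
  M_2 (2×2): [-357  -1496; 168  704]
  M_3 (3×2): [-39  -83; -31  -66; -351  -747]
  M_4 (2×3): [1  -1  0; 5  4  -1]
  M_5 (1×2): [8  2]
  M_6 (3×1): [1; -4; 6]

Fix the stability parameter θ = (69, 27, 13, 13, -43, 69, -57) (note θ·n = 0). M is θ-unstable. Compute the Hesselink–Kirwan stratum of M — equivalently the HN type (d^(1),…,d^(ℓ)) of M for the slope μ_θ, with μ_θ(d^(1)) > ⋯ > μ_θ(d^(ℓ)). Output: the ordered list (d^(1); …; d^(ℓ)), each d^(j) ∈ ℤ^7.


Via rank(M_{q-1}∘⋯∘M_p): M ≅ I[1,4], I[2,2], I[3,5], I[4,7], I[7,7]^2.
μ_θ-semistable layers: μ^(1)=61/2; μ^(2)=27; μ^(3)=6; μ^(4)=-17/3; μ^(5)=-15; μ^(6)=-57

((1, 1, 1, 1, 0, 0, 0); (0, 1, 0, 0, 0, 0, 0); (0, 0, 0, 0, 0, 1, 1); (0, 0, 1, 1, 1, 0, 0); (0, 0, 0, 1, 1, 0, 0); (0, 0, 0, 0, 0, 0, 2))


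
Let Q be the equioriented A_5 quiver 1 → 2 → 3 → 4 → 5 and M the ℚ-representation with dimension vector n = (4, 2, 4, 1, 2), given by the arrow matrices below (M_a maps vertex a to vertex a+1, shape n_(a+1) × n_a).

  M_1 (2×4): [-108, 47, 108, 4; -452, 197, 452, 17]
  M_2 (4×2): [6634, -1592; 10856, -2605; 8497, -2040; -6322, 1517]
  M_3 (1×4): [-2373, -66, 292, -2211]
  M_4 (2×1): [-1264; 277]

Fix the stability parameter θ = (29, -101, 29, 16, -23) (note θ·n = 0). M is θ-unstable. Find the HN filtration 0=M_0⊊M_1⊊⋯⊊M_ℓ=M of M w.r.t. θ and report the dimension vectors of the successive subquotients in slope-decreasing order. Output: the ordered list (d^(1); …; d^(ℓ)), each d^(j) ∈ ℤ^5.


Via rank(M_{q-1}∘⋯∘M_p): M ≅ I[1,1]^2, I[1,3], I[1,5], I[3,3]^2, I[5,5].
μ_θ-semistable layers: μ^(1)=29; μ^(2)=22/3; μ^(3)=-23; μ^(4)=-36

((2, 0, 3, 0, 0); (0, 0, 1, 1, 1); (0, 0, 0, 0, 1); (2, 2, 0, 0, 0))


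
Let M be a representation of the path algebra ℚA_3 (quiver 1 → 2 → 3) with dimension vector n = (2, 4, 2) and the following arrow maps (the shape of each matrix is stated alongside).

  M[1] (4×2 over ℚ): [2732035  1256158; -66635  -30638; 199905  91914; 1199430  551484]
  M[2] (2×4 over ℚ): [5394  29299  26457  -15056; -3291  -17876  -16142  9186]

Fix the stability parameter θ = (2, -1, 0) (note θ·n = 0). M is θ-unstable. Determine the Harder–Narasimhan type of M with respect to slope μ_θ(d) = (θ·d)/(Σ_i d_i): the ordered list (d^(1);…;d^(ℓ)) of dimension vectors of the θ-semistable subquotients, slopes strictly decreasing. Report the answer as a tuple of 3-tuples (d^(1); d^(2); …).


Via rank(M_{q-1}∘⋯∘M_p): M ≅ I[1,1], I[1,3], I[2,2]^2, I[2,3].
μ_θ-semistable layers: μ^(1)=2; μ^(2)=1/3; μ^(3)=0; μ^(4)=-1

((1, 0, 0); (1, 1, 1); (0, 0, 1); (0, 3, 0))


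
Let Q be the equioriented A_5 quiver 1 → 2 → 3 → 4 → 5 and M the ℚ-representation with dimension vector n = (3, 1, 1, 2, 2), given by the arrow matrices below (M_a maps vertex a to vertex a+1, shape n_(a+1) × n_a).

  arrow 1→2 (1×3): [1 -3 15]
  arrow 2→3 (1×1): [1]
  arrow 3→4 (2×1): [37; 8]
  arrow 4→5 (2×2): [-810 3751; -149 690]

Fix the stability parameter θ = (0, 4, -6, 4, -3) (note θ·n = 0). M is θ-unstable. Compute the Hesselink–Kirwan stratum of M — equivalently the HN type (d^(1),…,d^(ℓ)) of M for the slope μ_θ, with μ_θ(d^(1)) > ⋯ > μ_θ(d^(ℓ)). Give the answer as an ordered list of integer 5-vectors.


Interval decomposition of M: I[1,1]^2, I[1,5], I[4,5].
HN type (ℓ=3): μ^(1)=1/2; μ^(2)=0; μ^(3)=-2/3

((0, 0, 0, 2, 2); (2, 0, 0, 0, 0); (1, 1, 1, 0, 0))


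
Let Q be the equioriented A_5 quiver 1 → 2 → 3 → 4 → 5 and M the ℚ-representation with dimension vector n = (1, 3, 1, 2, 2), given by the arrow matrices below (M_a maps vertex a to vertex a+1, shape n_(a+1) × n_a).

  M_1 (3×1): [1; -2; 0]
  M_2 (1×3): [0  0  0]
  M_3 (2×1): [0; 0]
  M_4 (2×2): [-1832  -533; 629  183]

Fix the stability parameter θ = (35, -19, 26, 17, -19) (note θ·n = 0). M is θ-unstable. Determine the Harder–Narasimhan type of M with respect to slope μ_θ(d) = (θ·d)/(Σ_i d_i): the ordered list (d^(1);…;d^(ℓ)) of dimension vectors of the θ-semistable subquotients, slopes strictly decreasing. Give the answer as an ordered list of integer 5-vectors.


Barcode: M ≅ I[1,2], I[2,2]^2, I[3,3], I[4,5]^2. HN layers by μ_θ (4 steps, strictly decreasing):
  μ^(1)=26; μ^(2)=8; μ^(3)=-1; μ^(4)=-19

((0, 0, 1, 0, 0); (1, 1, 0, 0, 0); (0, 0, 0, 2, 2); (0, 2, 0, 0, 0))


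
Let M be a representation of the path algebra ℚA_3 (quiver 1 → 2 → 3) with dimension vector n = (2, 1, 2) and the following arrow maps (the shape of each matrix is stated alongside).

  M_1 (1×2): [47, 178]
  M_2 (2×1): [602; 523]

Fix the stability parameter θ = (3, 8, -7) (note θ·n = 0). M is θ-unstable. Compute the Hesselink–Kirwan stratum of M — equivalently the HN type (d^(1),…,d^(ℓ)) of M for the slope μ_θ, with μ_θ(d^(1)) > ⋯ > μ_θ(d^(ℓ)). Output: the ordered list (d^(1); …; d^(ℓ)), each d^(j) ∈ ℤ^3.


Barcode: M ≅ I[1,1], I[1,3], I[3,3]. HN layers by μ_θ (3 steps, strictly decreasing):
  μ^(1)=3; μ^(2)=4/3; μ^(3)=-7

((1, 0, 0); (1, 1, 1); (0, 0, 1))


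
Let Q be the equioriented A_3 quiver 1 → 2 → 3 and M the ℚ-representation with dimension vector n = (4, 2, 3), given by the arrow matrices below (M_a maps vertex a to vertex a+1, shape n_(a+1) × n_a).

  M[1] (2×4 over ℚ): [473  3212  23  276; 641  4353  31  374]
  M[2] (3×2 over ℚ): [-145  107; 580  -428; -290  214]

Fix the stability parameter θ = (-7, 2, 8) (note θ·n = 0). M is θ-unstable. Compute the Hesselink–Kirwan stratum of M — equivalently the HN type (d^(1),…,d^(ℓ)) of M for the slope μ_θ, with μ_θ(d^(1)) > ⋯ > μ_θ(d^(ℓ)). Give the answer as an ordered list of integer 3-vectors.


Interval decomposition of M: I[1,1]^2, I[1,2], I[1,3], I[3,3]^2.
HN type (ℓ=3): μ^(1)=8; μ^(2)=2; μ^(3)=-7

((0, 0, 3); (0, 2, 0); (4, 0, 0))


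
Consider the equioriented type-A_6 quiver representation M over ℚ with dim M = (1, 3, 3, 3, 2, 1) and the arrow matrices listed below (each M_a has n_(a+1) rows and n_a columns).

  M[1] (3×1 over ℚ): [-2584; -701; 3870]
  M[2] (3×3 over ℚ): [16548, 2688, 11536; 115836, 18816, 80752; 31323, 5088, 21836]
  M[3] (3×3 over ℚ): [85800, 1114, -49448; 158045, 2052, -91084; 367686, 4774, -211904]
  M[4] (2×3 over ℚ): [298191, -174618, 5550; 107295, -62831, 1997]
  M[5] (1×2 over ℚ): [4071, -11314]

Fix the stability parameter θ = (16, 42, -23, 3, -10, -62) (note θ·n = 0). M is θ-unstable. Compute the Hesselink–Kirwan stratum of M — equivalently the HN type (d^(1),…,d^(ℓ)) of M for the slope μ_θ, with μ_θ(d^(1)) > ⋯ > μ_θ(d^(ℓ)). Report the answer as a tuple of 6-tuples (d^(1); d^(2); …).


Interval decomposition of M: I[1,2], I[2,2], I[2,3], I[3,5], I[3,6], I[4,4].
HN type (ℓ=6): μ^(1)=42; μ^(2)=16; μ^(3)=19/2; μ^(4)=3; μ^(5)=-7/2; μ^(6)=-23

((0, 2, 0, 0, 0, 0); (1, 0, 0, 0, 0, 0); (0, 1, 1, 0, 0, 0); (0, 0, 0, 1, 0, 0); (0, 0, 0, 1, 1, 0); (0, 0, 2, 1, 1, 1))


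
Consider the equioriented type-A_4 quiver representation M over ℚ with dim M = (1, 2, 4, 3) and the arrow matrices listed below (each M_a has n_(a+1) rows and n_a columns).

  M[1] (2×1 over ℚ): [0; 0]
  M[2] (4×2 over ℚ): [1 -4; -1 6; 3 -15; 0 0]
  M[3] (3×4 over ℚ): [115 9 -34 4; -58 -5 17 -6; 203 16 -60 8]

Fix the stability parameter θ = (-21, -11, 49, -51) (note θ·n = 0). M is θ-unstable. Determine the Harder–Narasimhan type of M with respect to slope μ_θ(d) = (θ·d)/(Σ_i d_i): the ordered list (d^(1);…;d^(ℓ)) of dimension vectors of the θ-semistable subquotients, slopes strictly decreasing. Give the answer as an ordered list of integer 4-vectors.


Via rank(M_{q-1}∘⋯∘M_p): M ≅ I[1,1], I[2,4]^2, I[3,3], I[3,4].
μ_θ-semistable layers: μ^(1)=49; μ^(2)=-1; μ^(3)=-11; μ^(4)=-21

((0, 0, 1, 0); (0, 0, 3, 3); (0, 2, 0, 0); (1, 0, 0, 0))


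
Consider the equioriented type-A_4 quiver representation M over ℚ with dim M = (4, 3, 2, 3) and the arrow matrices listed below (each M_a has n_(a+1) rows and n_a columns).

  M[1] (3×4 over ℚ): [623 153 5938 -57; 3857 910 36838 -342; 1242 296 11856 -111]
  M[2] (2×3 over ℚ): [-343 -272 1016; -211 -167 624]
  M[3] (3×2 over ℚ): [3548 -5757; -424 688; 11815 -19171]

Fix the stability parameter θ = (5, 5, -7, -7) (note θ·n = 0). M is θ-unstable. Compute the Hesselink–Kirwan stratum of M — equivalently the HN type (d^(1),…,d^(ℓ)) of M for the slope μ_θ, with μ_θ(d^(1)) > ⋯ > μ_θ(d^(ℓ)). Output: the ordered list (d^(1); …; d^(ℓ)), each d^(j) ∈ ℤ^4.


Via rank(M_{q-1}∘⋯∘M_p): M ≅ I[1,1], I[1,2], I[1,4]^2, I[4,4].
μ_θ-semistable layers: μ^(1)=5; μ^(2)=-1; μ^(3)=-7

((2, 1, 0, 0); (2, 2, 2, 2); (0, 0, 0, 1))


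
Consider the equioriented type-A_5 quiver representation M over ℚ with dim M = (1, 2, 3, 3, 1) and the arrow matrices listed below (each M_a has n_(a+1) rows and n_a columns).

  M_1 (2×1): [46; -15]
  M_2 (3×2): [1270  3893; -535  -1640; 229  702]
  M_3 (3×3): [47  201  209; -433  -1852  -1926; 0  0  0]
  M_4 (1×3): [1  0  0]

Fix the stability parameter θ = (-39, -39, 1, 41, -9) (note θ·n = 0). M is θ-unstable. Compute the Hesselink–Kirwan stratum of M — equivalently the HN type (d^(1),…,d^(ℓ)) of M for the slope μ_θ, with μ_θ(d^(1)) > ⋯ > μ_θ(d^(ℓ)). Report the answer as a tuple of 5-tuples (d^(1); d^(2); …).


Interval decomposition of M: I[1,5], I[2,3], I[3,4], I[4,4].
HN type (ℓ=4): μ^(1)=41; μ^(2)=16; μ^(3)=1; μ^(4)=-39

((0, 0, 0, 2, 0); (0, 0, 0, 1, 1); (0, 0, 3, 0, 0); (1, 2, 0, 0, 0))


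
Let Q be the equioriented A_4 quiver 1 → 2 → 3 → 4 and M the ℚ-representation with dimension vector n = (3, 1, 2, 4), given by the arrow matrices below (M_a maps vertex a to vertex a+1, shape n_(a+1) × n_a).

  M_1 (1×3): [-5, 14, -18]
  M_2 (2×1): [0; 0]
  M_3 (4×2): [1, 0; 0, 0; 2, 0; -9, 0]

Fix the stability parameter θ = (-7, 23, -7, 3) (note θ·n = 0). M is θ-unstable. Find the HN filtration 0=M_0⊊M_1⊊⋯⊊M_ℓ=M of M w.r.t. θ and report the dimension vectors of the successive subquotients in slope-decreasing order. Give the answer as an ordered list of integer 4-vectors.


Interval decomposition of M: I[1,1]^2, I[1,2], I[3,3], I[3,4], I[4,4]^3.
HN type (ℓ=3): μ^(1)=23; μ^(2)=3; μ^(3)=-7

((0, 1, 0, 0); (0, 0, 0, 4); (3, 0, 2, 0))


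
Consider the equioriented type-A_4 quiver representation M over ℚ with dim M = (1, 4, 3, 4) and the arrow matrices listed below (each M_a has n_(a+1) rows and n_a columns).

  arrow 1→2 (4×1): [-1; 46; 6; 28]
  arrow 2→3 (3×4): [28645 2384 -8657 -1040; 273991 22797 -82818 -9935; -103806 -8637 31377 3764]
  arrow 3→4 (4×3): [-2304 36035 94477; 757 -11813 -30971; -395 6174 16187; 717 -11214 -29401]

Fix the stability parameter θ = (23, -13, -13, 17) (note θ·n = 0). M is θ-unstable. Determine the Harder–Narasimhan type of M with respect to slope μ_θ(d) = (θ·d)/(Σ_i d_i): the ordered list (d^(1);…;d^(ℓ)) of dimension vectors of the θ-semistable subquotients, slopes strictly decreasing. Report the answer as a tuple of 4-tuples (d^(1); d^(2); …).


Barcode: M ≅ I[1,4], I[2,2], I[2,4]^2, I[4,4]. HN layers by μ_θ (3 steps, strictly decreasing):
  μ^(1)=17; μ^(2)=-1; μ^(3)=-13

((0, 0, 0, 4); (1, 1, 1, 0); (0, 3, 2, 0))


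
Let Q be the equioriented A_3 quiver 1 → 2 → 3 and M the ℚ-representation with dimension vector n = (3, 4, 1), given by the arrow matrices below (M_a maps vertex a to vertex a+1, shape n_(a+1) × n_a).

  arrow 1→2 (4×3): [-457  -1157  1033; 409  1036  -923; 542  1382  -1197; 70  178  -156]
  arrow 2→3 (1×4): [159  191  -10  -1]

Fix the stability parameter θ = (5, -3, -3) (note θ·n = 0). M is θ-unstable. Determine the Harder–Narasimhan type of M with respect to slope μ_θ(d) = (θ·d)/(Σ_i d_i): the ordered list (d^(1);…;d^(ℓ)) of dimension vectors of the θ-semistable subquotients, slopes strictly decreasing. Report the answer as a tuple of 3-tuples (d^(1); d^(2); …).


Via rank(M_{q-1}∘⋯∘M_p): M ≅ I[1,2]^2, I[1,3], I[2,2].
μ_θ-semistable layers: μ^(1)=1; μ^(2)=-1/3; μ^(3)=-3

((2, 2, 0); (1, 1, 1); (0, 1, 0))
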